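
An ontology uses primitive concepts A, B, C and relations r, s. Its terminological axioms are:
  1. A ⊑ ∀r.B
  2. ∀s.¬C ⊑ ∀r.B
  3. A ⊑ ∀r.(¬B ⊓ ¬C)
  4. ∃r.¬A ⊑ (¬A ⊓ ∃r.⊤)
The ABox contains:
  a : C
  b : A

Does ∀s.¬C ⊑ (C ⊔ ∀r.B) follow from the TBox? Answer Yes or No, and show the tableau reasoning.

Yes

1. ∀s.¬C ⊑ (C ⊔ ∀r.B)  ⇔  (∀s.¬C ⊓ (¬C ⊓ ∃r.¬B)) unsat w.r.t. T
   all branches close; clash {B, ¬B} at an ∃-successor
2. Hence ∀s.¬C ⊑ (C ⊔ ∀r.B): entailed.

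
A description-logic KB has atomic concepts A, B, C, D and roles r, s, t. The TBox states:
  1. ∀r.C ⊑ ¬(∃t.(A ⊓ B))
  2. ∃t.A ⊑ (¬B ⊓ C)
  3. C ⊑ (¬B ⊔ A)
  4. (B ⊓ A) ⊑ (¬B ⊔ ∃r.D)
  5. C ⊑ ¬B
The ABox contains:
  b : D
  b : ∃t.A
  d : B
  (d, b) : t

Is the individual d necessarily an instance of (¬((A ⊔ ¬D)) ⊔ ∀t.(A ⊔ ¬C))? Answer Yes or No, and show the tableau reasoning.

1. d : (¬((A ⊔ ¬D)) ⊔ ∀t.(A ⊔ ¬C))?  L(d) = {B} ∪ {((A ⊔ ¬D) ⊓ ∃t.(¬A ⊓ C))}
   open: L(d) ⊇ {A, B, ¬C, ∀t.¬A, ∃r.D, …} (+ ∃-successors) — d ∉ (¬((A ⊔ ¬D)) ⊔ ∀t.(A ⊔ ¬C)) possible
2. Hence d : (¬((A ⊔ ¬D)) ⊔ ∀t.(A ⊔ ¬C)): not entailed.

No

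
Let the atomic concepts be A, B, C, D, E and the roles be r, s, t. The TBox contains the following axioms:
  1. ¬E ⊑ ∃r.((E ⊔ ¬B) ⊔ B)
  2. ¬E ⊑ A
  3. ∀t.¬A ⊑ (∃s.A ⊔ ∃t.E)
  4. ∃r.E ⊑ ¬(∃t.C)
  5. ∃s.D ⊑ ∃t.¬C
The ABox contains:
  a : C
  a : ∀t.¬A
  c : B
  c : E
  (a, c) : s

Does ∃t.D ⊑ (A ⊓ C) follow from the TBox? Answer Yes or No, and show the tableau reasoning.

No

1. ∃t.D ⊑ (A ⊓ C)  ⇔  (∃t.D ⊓ (¬A ⊔ ¬C)) unsat w.r.t. T
   open: L(x₀) ⊇ {E, ¬A, ∀r.¬E, ∀s.¬D, ∃t.A, …} (+ ∃-successors)
2. Hence ∃t.D ⊑ (A ⊓ C): not entailed.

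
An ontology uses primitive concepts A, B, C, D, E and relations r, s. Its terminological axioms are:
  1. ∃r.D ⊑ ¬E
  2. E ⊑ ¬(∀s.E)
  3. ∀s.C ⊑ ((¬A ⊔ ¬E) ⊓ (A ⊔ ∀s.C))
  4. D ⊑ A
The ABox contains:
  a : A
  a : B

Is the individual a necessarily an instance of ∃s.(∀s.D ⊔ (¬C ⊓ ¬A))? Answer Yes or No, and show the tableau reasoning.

No

1. a : ∃s.(∀s.D ⊔ (¬C ⊓ ¬A))?  L(a) = {A, B} ∪ {∀s.(∃s.¬D ⊓ (C ⊔ A))}
   open: L(a) ⊇ {A, B, ¬E, ∀s.(∃s.¬D ⊓ (C ⊔ A)), ∃s.¬C} (+ ∃-successors) — a ∉ ∃s.(∀s.D ⊔ (¬C ⊓ ¬A)) possible
2. Hence a : ∃s.(∀s.D ⊔ (¬C ⊓ ¬A)): not entailed.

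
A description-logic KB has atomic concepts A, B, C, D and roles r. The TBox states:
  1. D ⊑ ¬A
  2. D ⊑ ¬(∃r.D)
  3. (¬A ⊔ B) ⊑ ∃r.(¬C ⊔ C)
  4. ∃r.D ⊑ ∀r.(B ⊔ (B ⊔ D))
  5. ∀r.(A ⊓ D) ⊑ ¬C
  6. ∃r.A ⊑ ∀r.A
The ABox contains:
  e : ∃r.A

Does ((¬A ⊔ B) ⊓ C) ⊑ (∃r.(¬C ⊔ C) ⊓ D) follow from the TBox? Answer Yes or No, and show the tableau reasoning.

No

1. ((¬A ⊔ B) ⊓ C) ⊑ (∃r.(¬C ⊔ C) ⊓ D)  ⇔  (((¬A ⊔ B) ⊓ C) ⊓ (∀r.(C ⊓ ¬C) ⊔ ¬D)) unsat w.r.t. T
   apply at x₀: (¬A ⊔ B)⊑∃r.(¬C ⊔ C)
   open: L(x₀) ⊇ {C, ¬A, ¬D, ∀r.¬A, ∀r.¬D, …} (+ ∃-successors)
2. Hence ((¬A ⊔ B) ⊓ C) ⊑ (∃r.(¬C ⊔ C) ⊓ D): not entailed.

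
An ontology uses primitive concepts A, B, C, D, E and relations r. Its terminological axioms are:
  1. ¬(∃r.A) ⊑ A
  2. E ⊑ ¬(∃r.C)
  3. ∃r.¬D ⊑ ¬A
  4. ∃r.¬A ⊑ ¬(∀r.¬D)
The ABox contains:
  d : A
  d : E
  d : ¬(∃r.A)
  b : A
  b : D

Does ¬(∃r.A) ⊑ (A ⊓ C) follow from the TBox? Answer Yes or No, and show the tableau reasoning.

1. ¬(∃r.A) ⊑ (A ⊓ C)  ⇔  (∀r.¬A ⊓ (¬A ⊔ ¬C)) unsat w.r.t. T
   apply at x₀: ¬(∃r.A)⊑A
   open: L(x₀) ⊇ {A, ¬C, ¬E, ∀r.A, ∀r.D, …}
2. Hence ¬(∃r.A) ⊑ (A ⊓ C): not entailed.

No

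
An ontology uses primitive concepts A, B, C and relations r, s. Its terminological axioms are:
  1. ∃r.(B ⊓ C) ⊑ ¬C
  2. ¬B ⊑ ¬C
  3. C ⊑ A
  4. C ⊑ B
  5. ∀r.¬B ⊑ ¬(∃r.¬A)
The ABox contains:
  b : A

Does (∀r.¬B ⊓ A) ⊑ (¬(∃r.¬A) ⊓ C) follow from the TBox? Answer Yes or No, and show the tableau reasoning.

1. (∀r.¬B ⊓ A) ⊑ (¬(∃r.¬A) ⊓ C)  ⇔  ((∀r.¬B ⊓ A) ⊓ (∃r.¬A ⊔ ¬C)) unsat w.r.t. T
   apply at x₀: ∀r.¬B⊑¬(∃r.¬A)
   open: L(x₀) ⊇ {A, B, ¬C, ∀r.A, ∀r.¬B}
2. Hence (∀r.¬B ⊓ A) ⊑ (¬(∃r.¬A) ⊓ C): not entailed.

No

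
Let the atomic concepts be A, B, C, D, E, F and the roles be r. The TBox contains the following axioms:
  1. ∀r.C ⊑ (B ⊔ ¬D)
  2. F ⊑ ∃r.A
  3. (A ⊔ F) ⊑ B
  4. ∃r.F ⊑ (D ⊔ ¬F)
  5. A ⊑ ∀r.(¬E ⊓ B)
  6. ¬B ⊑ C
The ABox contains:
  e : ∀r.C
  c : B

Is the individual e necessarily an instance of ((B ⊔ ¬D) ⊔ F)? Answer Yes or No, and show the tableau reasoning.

1. e : ((B ⊔ ¬D) ⊔ F)?  L(e) = {∀r.C} ∪ {((¬B ⊓ D) ⊓ ¬F)}
   clash {B, ¬B} at e — e ∈ ((B ⊔ ¬D) ⊔ F)
2. Hence e : ((B ⊔ ¬D) ⊔ F): entailed.

Yes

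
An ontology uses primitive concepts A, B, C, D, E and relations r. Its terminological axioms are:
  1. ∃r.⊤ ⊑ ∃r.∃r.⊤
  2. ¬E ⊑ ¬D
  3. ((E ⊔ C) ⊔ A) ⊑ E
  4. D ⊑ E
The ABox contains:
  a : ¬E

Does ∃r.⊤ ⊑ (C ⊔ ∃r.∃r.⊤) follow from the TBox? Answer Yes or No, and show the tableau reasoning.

Yes

1. ∃r.⊤ ⊑ (C ⊔ ∃r.∃r.⊤)  ⇔  (∃r.⊤ ⊓ (¬C ⊓ ∀r.∀r.⊥)) unsat w.r.t. T
   all branches close; clash ⊥ at an ∃-successor
2. Hence ∃r.⊤ ⊑ (C ⊔ ∃r.∃r.⊤): entailed.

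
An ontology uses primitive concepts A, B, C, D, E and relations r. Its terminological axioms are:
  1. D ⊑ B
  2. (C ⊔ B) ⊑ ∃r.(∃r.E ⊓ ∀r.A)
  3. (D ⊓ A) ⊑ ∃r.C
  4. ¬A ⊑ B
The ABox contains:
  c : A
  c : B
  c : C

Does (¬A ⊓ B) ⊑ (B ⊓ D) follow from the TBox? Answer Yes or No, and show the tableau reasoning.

1. (¬A ⊓ B) ⊑ (B ⊓ D)  ⇔  ((¬A ⊓ B) ⊓ (¬B ⊔ ¬D)) unsat w.r.t. T
   open: L(x₀) ⊇ {B, ¬A, ¬D, ∃r.(∃r.E ⊓ ∀r.A)} (+ ∃-successors)
2. Hence (¬A ⊓ B) ⊑ (B ⊓ D): not entailed.

No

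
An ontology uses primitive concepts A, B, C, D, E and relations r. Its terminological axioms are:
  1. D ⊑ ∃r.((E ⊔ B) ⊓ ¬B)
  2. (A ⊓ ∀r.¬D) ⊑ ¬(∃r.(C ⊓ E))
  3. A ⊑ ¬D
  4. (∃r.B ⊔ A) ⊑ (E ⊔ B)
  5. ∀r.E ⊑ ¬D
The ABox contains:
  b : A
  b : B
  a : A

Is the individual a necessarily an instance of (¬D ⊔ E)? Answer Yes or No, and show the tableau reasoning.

Yes

1. a : (¬D ⊔ E)?  L(a) = {A} ∪ {(D ⊓ ¬E)}
   clash {D, ¬D} at a — a ∈ (¬D ⊔ E)
2. Hence a : (¬D ⊔ E): entailed.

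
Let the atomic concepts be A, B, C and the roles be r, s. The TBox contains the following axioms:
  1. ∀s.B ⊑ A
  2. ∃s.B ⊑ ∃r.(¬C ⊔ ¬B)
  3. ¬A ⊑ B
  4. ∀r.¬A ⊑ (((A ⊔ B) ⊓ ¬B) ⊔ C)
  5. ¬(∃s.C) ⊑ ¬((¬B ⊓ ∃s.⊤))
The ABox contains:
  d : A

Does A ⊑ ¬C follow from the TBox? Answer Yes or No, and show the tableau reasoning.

1. A ⊑ ¬C  ⇔  (A ⊓ C) unsat w.r.t. T
   open: L(x₀) ⊇ {A, C, ∀s.¬B, ∃r.A, ∃s.C} (+ ∃-successors)
2. Hence A ⊑ ¬C: not entailed.

No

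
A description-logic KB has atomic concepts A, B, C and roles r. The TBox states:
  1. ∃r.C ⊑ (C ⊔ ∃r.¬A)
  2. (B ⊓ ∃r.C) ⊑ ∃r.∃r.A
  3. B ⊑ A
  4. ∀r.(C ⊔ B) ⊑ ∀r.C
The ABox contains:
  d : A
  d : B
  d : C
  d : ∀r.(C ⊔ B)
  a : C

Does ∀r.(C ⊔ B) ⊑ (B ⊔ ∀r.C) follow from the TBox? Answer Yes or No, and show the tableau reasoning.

Yes

1. ∀r.(C ⊔ B) ⊑ (B ⊔ ∀r.C)  ⇔  (∀r.(C ⊔ B) ⊓ (¬B ⊓ ∃r.¬C)) unsat w.r.t. T
   all branches close; clash {C, ¬C} at an ∃-successor
2. Hence ∀r.(C ⊔ B) ⊑ (B ⊔ ∀r.C): entailed.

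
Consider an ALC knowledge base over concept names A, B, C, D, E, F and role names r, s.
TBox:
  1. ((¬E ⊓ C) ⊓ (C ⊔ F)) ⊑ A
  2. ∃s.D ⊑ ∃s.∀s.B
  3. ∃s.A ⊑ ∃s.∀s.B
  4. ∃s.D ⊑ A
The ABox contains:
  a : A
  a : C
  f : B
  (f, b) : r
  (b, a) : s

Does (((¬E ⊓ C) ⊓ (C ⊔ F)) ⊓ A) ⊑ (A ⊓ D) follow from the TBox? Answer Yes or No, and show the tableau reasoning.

1. (((¬E ⊓ C) ⊓ (C ⊔ F)) ⊓ A) ⊑ (A ⊓ D)  ⇔  ((((¬E ⊓ C) ⊓ (C ⊔ F)) ⊓ A) ⊓ (¬A ⊔ ¬D)) unsat w.r.t. T
   open: L(x₀) ⊇ {A, C, ¬D, ¬E, ∀s.¬A, …}
2. Hence (((¬E ⊓ C) ⊓ (C ⊔ F)) ⊓ A) ⊑ (A ⊓ D): not entailed.

No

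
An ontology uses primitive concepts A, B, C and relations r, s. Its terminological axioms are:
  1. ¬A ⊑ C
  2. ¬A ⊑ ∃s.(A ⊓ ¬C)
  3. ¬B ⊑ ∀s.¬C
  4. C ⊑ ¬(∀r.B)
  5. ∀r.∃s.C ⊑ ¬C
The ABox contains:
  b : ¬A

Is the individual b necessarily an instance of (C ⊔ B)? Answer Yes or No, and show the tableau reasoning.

1. b : (C ⊔ B)?  L(b) = {¬A} ∪ {(¬C ⊓ ¬B)}
   clash {C, ¬C} at b — b ∈ (C ⊔ B)
2. Hence b : (C ⊔ B): entailed.

Yes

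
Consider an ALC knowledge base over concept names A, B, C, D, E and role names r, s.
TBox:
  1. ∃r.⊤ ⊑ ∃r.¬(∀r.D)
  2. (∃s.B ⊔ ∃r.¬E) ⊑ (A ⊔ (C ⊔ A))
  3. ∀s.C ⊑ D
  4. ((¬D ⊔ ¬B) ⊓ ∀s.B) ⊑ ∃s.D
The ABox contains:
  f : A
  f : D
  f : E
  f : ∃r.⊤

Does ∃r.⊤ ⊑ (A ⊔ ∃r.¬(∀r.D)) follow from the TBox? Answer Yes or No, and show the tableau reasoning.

Yes

1. ∃r.⊤ ⊑ (A ⊔ ∃r.¬(∀r.D))  ⇔  (∃r.⊤ ⊓ (¬A ⊓ ∀r.∀r.D)) unsat w.r.t. T
   all branches close; clash {A, ¬A} at x₀
2. Hence ∃r.⊤ ⊑ (A ⊔ ∃r.¬(∀r.D)): entailed.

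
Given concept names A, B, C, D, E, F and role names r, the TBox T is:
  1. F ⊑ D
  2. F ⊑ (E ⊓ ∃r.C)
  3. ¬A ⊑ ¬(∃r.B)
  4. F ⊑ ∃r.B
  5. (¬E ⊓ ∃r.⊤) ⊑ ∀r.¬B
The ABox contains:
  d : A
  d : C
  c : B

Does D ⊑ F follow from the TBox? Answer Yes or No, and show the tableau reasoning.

1. D ⊑ F  ⇔  (D ⊓ ¬F) unsat w.r.t. T
   open: L(x₀) ⊇ {A, D, E, ¬F}
2. Hence D ⊑ F: not entailed.

No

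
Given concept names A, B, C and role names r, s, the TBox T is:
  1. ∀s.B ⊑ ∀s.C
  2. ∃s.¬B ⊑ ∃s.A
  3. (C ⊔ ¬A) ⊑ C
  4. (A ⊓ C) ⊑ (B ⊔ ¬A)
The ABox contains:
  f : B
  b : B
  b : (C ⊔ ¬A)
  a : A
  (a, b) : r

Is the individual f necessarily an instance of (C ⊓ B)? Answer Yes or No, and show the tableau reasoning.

1. f : (C ⊓ B)?  L(f) = {B} ∪ {(¬C ⊔ ¬B)}
   open: L(f) ⊇ {A, B, ¬C, ∀s.B, ∀s.C} — f ∉ (C ⊓ B) possible
2. Hence f : (C ⊓ B): not entailed.

No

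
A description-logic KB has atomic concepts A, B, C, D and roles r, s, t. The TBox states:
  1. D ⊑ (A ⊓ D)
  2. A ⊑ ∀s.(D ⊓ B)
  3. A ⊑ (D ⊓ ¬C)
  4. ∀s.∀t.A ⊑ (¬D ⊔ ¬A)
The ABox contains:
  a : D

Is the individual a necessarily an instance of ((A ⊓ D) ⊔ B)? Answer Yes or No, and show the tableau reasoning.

1. a : ((A ⊓ D) ⊔ B)?  L(a) = {D} ∪ {((¬A ⊔ ¬D) ⊓ ¬B)}
   clash {D, ¬D} at a — a ∈ ((A ⊓ D) ⊔ B)
2. Hence a : ((A ⊓ D) ⊔ B): entailed.

Yes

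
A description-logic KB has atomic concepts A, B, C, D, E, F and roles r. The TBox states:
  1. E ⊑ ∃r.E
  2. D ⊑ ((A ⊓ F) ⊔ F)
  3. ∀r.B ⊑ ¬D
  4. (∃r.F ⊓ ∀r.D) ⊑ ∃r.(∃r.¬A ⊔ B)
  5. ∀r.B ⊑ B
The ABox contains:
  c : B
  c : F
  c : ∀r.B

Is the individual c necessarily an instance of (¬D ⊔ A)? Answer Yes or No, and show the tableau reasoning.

Yes

1. c : (¬D ⊔ A)?  L(c) = {B, F, ∀r.B} ∪ {(D ⊓ ¬A)}
   clash {D, ¬D} at c — c ∈ (¬D ⊔ A)
2. Hence c : (¬D ⊔ A): entailed.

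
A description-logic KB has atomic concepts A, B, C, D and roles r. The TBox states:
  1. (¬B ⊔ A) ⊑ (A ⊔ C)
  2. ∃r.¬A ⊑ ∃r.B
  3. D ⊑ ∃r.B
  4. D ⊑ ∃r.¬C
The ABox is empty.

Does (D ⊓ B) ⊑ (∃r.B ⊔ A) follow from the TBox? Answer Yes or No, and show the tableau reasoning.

Yes

1. (D ⊓ B) ⊑ (∃r.B ⊔ A)  ⇔  ((D ⊓ B) ⊓ (∀r.¬B ⊓ ¬A)) unsat w.r.t. T
   all branches close; clash {B, ¬B} at an ∃-successor
2. Hence (D ⊓ B) ⊑ (∃r.B ⊔ A): entailed.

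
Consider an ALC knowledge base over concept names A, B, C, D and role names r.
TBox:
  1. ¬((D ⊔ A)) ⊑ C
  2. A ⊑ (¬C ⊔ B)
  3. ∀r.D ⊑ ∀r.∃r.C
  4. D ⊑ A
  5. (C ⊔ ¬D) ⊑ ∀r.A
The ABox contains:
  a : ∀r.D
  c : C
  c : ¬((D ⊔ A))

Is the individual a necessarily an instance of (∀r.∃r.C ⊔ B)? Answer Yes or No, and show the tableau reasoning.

1. a : (∀r.∃r.C ⊔ B)?  L(a) = {∀r.D} ∪ {(∃r.∀r.¬C ⊓ ¬B)}
   clash {B, ¬B} at a — a ∈ (∀r.∃r.C ⊔ B)
2. Hence a : (∀r.∃r.C ⊔ B): entailed.

Yes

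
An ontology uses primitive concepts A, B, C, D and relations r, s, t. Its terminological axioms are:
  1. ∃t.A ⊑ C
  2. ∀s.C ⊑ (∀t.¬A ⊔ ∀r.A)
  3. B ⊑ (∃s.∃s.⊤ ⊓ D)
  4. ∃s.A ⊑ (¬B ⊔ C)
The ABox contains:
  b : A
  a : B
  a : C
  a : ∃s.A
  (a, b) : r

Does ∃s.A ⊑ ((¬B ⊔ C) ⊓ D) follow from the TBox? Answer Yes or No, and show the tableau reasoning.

1. ∃s.A ⊑ ((¬B ⊔ C) ⊓ D)  ⇔  (∃s.A ⊓ ((B ⊓ ¬C) ⊔ ¬D)) unsat w.r.t. T
   apply at x₀: ∃s.A⊑(¬B ⊔ C)
   open: L(x₀) ⊇ {¬B, ¬D, ∀t.¬A, ∃s.A, ∃s.¬C} (+ ∃-successors)
2. Hence ∃s.A ⊑ ((¬B ⊔ C) ⊓ D): not entailed.

No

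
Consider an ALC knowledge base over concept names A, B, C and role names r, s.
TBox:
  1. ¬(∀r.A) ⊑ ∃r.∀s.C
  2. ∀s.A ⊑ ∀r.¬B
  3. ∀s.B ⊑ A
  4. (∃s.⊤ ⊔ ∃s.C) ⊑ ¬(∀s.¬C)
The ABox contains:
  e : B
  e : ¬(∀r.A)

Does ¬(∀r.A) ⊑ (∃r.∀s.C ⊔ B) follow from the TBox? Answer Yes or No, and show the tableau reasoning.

Yes

1. ¬(∀r.A) ⊑ (∃r.∀s.C ⊔ B)  ⇔  (∃r.¬A ⊓ (∀r.∃s.¬C ⊓ ¬B)) unsat w.r.t. T
   all branches close; clash {C, ¬C} at an ∃-successor
2. Hence ¬(∀r.A) ⊑ (∃r.∀s.C ⊔ B): entailed.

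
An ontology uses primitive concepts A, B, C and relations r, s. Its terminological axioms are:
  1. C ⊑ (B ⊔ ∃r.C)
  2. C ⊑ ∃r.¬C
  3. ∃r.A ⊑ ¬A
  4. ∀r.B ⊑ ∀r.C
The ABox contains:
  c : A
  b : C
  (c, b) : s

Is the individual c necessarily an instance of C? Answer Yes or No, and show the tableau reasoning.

No

1. c : C?  L(c) = {A} ∪ {¬C}
   open: L(c) ⊇ {A, ¬C, ∀r.¬A, ∃r.¬B} (+ ∃-successors) — c ∉ C possible
2. Hence c : C: not entailed.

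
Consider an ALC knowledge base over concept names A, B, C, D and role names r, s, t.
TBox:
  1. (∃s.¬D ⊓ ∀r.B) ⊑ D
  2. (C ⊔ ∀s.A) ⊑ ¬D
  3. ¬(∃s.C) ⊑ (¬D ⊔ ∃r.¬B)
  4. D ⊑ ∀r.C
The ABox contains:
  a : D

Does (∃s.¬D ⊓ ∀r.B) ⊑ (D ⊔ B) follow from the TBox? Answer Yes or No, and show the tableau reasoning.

Yes

1. (∃s.¬D ⊓ ∀r.B) ⊑ (D ⊔ B)  ⇔  ((∃s.¬D ⊓ ∀r.B) ⊓ (¬D ⊓ ¬B)) unsat w.r.t. T
   all branches close; clash {D, ¬D} at x₀
2. Hence (∃s.¬D ⊓ ∀r.B) ⊑ (D ⊔ B): entailed.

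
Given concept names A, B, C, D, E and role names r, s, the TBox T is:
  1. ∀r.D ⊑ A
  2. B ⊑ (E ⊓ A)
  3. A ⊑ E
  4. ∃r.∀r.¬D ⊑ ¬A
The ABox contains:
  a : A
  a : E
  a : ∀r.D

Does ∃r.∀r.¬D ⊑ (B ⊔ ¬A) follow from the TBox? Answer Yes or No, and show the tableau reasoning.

1. ∃r.∀r.¬D ⊑ (B ⊔ ¬A)  ⇔  (∃r.∀r.¬D ⊓ (¬B ⊓ A)) unsat w.r.t. T
   all branches close; clash {A, ¬A} at x₀
2. Hence ∃r.∀r.¬D ⊑ (B ⊔ ¬A): entailed.

Yes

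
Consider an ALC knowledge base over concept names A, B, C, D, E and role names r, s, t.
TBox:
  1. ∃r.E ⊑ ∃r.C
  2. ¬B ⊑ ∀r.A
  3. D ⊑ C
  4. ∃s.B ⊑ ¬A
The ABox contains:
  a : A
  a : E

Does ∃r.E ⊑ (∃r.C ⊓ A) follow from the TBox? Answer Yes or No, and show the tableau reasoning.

1. ∃r.E ⊑ (∃r.C ⊓ A)  ⇔  (∃r.E ⊓ (∀r.¬C ⊔ ¬A)) unsat w.r.t. T
   apply at x₀: ∃r.E⊑∃r.C
   open: L(x₀) ⊇ {B, ¬A, ¬D, ∃r.C, ∃r.E} (+ ∃-successors)
2. Hence ∃r.E ⊑ (∃r.C ⊓ A): not entailed.

No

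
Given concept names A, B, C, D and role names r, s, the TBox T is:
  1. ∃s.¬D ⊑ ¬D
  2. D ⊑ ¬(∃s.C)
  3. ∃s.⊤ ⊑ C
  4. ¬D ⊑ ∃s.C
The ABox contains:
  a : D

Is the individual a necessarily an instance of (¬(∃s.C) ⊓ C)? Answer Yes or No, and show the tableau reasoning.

No

1. a : (¬(∃s.C) ⊓ C)?  L(a) = {D} ∪ {(∃s.C ⊔ ¬C)}
   apply at a: D⊑¬(∃s.C)
   open: L(a) ⊇ {D, ¬C, ∀s.D, ∀s.¬C, ∀s.⊥} — a ∉ (¬(∃s.C) ⊓ C) possible
2. Hence a : (¬(∃s.C) ⊓ C): not entailed.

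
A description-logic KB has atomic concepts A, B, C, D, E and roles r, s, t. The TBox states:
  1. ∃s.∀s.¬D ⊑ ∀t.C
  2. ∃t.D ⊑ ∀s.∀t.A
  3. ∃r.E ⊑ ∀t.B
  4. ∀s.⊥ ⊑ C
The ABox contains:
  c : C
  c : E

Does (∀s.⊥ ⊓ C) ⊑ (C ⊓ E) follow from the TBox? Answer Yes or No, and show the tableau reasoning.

1. (∀s.⊥ ⊓ C) ⊑ (C ⊓ E)  ⇔  ((∀s.⊥ ⊓ C) ⊓ (¬C ⊔ ¬E)) unsat w.r.t. T
   open: L(x₀) ⊇ {C, ¬E, ∀r.¬E, ∀s.∃s.D, ∀s.⊥, …}
2. Hence (∀s.⊥ ⊓ C) ⊑ (C ⊓ E): not entailed.

No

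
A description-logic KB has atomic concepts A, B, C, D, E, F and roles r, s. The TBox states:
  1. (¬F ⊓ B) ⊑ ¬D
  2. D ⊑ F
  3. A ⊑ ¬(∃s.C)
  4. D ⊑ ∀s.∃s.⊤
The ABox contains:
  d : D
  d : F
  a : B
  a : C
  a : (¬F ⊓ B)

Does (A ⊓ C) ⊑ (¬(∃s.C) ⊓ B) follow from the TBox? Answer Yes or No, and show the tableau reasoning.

1. (A ⊓ C) ⊑ (¬(∃s.C) ⊓ B)  ⇔  ((A ⊓ C) ⊓ (∃s.C ⊔ ¬B)) unsat w.r.t. T
   apply at x₀: A⊑¬(∃s.C)
   open: L(x₀) ⊇ {A, C, ¬B, ¬D, ∀s.¬C}
2. Hence (A ⊓ C) ⊑ (¬(∃s.C) ⊓ B): not entailed.

No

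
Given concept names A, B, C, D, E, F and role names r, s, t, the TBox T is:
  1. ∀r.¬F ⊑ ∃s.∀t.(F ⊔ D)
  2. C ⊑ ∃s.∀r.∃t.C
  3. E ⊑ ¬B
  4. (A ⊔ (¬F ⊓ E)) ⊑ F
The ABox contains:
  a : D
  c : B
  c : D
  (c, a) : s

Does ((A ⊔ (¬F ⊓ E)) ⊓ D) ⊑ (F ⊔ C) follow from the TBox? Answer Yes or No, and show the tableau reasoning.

Yes

1. ((A ⊔ (¬F ⊓ E)) ⊓ D) ⊑ (F ⊔ C)  ⇔  (((A ⊔ (¬F ⊓ E)) ⊓ D) ⊓ (¬F ⊓ ¬C)) unsat w.r.t. T
   all branches close; clash {F, ¬F} at x₀
2. Hence ((A ⊔ (¬F ⊓ E)) ⊓ D) ⊑ (F ⊔ C): entailed.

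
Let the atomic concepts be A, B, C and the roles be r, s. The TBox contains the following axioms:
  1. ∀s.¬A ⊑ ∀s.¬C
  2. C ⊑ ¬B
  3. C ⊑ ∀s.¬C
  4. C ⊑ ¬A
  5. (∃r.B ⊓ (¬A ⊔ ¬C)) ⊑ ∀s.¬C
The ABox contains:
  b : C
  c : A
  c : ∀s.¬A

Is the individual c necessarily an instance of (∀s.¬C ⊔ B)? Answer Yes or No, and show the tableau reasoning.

Yes

1. c : (∀s.¬C ⊔ B)?  L(c) = {A, ∀s.¬A} ∪ {(∃s.C ⊓ ¬B)}
   clash {A, ¬A} at c — c ∈ (∀s.¬C ⊔ B)
2. Hence c : (∀s.¬C ⊔ B): entailed.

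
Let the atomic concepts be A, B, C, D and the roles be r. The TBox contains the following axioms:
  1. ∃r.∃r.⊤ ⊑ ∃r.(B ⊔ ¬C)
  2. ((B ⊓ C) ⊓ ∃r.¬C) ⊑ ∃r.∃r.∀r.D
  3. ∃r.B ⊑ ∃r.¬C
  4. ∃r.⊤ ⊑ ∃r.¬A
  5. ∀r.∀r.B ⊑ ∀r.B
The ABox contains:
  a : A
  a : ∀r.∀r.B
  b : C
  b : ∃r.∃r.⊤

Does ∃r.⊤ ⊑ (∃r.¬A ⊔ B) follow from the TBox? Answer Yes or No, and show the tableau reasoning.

Yes

1. ∃r.⊤ ⊑ (∃r.¬A ⊔ B)  ⇔  (∃r.⊤ ⊓ (∀r.A ⊓ ¬B)) unsat w.r.t. T
   all branches close; clash {A, ¬A} at an ∃-successor
2. Hence ∃r.⊤ ⊑ (∃r.¬A ⊔ B): entailed.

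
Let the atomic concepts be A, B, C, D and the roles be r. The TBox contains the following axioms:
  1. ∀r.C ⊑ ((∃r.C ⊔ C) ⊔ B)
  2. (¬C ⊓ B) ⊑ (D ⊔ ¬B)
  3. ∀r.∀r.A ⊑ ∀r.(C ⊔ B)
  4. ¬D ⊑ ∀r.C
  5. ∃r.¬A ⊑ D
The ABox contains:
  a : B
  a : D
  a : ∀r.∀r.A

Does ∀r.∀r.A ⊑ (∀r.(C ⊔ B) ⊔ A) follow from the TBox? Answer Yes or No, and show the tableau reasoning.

1. ∀r.∀r.A ⊑ (∀r.(C ⊔ B) ⊔ A)  ⇔  (∀r.∀r.A ⊓ (∃r.(¬C ⊓ ¬B) ⊓ ¬A)) unsat w.r.t. T
   all branches close; clash {C, ¬C} at an ∃-successor
2. Hence ∀r.∀r.A ⊑ (∀r.(C ⊔ B) ⊔ A): entailed.

Yes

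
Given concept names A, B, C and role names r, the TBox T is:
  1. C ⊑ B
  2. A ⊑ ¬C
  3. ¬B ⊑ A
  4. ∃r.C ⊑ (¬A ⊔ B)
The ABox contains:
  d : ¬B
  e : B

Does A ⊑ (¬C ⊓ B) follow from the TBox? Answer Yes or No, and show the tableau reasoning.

1. A ⊑ (¬C ⊓ B)  ⇔  (A ⊓ (C ⊔ ¬B)) unsat w.r.t. T
   apply at x₀: A⊑¬C
   open: L(x₀) ⊇ {A, ¬B, ¬C, ∀r.¬C}
2. Hence A ⊑ (¬C ⊓ B): not entailed.

No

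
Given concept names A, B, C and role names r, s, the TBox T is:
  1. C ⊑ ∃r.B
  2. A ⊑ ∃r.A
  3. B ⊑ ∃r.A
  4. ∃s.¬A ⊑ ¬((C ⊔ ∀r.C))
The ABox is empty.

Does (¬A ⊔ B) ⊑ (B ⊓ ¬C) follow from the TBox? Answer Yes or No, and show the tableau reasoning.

No

1. (¬A ⊔ B) ⊑ (B ⊓ ¬C)  ⇔  ((¬A ⊔ B) ⊓ (¬B ⊔ C)) unsat w.r.t. T
   open: L(x₀) ⊇ {¬A, ¬B, ¬C, ∀s.A}
2. Hence (¬A ⊔ B) ⊑ (B ⊓ ¬C): not entailed.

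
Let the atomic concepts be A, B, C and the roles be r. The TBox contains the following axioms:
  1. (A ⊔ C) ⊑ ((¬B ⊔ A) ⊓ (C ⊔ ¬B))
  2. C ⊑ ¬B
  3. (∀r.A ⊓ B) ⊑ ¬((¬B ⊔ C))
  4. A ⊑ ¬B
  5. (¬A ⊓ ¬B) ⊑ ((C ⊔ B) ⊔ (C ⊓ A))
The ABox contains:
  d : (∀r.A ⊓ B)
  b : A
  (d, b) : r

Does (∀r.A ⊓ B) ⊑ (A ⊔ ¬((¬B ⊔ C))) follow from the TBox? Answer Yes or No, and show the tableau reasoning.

1. (∀r.A ⊓ B) ⊑ (A ⊔ ¬((¬B ⊔ C)))  ⇔  ((∀r.A ⊓ B) ⊓ (¬A ⊓ (¬B ⊔ C))) unsat w.r.t. T
   all branches close; clash {B, ¬B} at x₀
2. Hence (∀r.A ⊓ B) ⊑ (A ⊔ ¬((¬B ⊔ C))): entailed.

Yes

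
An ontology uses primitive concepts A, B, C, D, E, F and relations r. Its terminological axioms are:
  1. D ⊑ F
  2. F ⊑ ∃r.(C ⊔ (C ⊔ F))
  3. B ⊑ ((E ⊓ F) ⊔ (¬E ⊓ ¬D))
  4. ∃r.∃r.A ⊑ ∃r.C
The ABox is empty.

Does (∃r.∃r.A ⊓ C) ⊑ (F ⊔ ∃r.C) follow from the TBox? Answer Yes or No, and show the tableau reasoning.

Yes

1. (∃r.∃r.A ⊓ C) ⊑ (F ⊔ ∃r.C)  ⇔  ((∃r.∃r.A ⊓ C) ⊓ (¬F ⊓ ∀r.¬C)) unsat w.r.t. T
   all branches close; clash {F, ¬F} at x₀
2. Hence (∃r.∃r.A ⊓ C) ⊑ (F ⊔ ∃r.C): entailed.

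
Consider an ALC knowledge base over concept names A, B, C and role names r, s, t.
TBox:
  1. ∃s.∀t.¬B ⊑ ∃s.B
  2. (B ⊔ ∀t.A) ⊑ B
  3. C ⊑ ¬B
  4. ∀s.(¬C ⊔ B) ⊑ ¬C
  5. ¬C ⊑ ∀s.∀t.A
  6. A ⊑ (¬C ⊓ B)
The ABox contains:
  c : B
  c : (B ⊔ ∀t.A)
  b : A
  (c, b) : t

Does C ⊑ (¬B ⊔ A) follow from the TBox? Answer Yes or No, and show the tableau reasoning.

Yes

1. C ⊑ (¬B ⊔ A)  ⇔  (C ⊓ (B ⊓ ¬A)) unsat w.r.t. T
   all branches close; clash {B, ¬B} at x₀
2. Hence C ⊑ (¬B ⊔ A): entailed.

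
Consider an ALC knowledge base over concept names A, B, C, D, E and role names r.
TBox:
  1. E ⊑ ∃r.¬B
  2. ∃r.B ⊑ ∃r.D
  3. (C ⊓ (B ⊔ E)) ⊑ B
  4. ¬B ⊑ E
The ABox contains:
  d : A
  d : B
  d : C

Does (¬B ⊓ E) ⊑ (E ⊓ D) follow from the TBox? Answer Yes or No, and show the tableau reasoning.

1. (¬B ⊓ E) ⊑ (E ⊓ D)  ⇔  ((¬B ⊓ E) ⊓ (¬E ⊔ ¬D)) unsat w.r.t. T
   apply at x₀: E⊑∃r.¬B
   open: L(x₀) ⊇ {E, ¬B, ¬C, ¬D, ∀r.¬B, …} (+ ∃-successors)
2. Hence (¬B ⊓ E) ⊑ (E ⊓ D): not entailed.

No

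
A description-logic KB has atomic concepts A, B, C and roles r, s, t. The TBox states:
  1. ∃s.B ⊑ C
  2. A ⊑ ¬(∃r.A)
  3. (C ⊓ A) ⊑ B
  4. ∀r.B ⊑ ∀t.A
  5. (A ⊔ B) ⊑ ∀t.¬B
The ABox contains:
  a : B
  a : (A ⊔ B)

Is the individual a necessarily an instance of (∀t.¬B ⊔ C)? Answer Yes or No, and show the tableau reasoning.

1. a : (∀t.¬B ⊔ C)?  L(a) = {B, (A ⊔ B)} ∪ {(∃t.B ⊓ ¬C)}
   clash {C, ¬C} at a — a ∈ (∀t.¬B ⊔ C)
2. Hence a : (∀t.¬B ⊔ C): entailed.

Yes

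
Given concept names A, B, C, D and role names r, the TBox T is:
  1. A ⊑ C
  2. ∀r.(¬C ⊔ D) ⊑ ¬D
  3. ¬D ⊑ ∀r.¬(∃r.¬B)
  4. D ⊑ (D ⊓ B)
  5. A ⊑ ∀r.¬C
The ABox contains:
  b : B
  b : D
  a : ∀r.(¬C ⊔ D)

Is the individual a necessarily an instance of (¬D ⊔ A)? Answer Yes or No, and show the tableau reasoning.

Yes

1. a : (¬D ⊔ A)?  L(a) = {∀r.(¬C ⊔ D)} ∪ {(D ⊓ ¬A)}
   clash {D, ¬D} at a — a ∈ (¬D ⊔ A)
2. Hence a : (¬D ⊔ A): entailed.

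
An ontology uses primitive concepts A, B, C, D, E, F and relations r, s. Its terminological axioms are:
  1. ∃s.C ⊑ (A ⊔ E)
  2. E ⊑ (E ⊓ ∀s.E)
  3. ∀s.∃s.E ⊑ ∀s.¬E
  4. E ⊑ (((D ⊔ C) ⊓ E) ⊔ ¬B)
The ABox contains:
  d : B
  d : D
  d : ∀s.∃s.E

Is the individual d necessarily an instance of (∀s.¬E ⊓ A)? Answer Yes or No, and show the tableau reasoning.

No

1. d : (∀s.¬E ⊓ A)?  L(d) = {B, D, ∀s.∃s.E} ∪ {(∃s.E ⊔ ¬A)}
   apply at d: ∀s.∃s.E⊑∀s.¬E
   open: L(d) ⊇ {B, D, ¬A, ¬E, ∀s.¬C, …} — d ∉ (∀s.¬E ⊓ A) possible
2. Hence d : (∀s.¬E ⊓ A): not entailed.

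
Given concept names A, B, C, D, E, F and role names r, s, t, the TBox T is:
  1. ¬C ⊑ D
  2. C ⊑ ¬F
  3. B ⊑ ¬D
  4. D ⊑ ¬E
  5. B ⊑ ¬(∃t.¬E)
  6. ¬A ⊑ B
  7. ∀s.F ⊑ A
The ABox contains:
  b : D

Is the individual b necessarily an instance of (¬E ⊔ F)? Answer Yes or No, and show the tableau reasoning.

Yes

1. b : (¬E ⊔ F)?  L(b) = {D} ∪ {(E ⊓ ¬F)}
   clash {D, ¬D} at b — b ∈ (¬E ⊔ F)
2. Hence b : (¬E ⊔ F): entailed.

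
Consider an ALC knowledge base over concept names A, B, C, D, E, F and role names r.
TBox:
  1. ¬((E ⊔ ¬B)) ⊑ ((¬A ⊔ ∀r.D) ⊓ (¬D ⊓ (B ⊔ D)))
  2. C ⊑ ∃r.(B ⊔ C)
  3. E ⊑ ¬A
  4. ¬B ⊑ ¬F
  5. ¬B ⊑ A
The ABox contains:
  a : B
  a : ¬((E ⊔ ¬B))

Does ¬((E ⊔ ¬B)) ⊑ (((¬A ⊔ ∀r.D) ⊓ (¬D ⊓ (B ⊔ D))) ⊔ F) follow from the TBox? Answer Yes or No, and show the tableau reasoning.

Yes

1. ¬((E ⊔ ¬B)) ⊑ (((¬A ⊔ ∀r.D) ⊓ (¬D ⊓ (B ⊔ D))) ⊔ F)  ⇔  ((¬E ⊓ B) ⊓ (((A ⊓ ∃r.¬D) ⊔ (D ⊔ (¬B ⊓ ¬D))) ⊓ ¬F)) unsat w.r.t. T
   all branches close; clash {B, ¬B} at x₀
2. Hence ¬((E ⊔ ¬B)) ⊑ (((¬A ⊔ ∀r.D) ⊓ (¬D ⊓ (B ⊔ D))) ⊔ F): entailed.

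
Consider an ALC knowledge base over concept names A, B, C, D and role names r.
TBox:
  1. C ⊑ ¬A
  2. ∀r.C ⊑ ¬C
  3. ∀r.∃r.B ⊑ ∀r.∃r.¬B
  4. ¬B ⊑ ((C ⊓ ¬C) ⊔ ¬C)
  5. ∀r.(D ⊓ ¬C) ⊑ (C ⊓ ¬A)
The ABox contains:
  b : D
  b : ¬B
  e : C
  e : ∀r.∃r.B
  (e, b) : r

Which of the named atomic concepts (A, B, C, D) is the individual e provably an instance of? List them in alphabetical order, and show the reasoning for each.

1. e : A?  L(e) = {C, ∀r.∃r.B} ∪ {¬A}
   apply at e: ∀r.∃r.B⊑∀r.∃r.¬B
   open: L(e) ⊇ {B, C, ¬A, ∀r.∃r.B, ∀r.∃r.¬B, …} (+ ∃-successors) — e ∉ A possible
2. e : B?  L(e) = {C, ∀r.∃r.B} ∪ {¬B}
   clash {C, ¬C} at e — e ∈ B
3. e : C?  L(e) = {C, ∀r.∃r.B} ∪ {¬C}
   clash {C, ¬C} at e — e ∈ C
4. e : D?  L(e) = {C, ∀r.∃r.B} ∪ {¬D}
   apply at e: C⊑¬A; ∀r.∃r.B⊑∀r.∃r.¬B
   open: L(e) ⊇ {B, C, ¬A, ¬D, ∀r.∃r.B, …} (+ ∃-successors) — e ∉ D possible
5. Entailed for e: {B, C}

{B, C}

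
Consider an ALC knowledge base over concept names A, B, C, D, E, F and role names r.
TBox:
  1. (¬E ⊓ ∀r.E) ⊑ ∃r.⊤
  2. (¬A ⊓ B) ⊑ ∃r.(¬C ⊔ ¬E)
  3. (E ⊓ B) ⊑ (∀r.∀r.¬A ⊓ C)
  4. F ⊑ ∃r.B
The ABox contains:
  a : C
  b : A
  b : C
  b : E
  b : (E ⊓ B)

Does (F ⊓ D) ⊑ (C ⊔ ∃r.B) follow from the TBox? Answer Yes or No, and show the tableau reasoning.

Yes

1. (F ⊓ D) ⊑ (C ⊔ ∃r.B)  ⇔  ((F ⊓ D) ⊓ (¬C ⊓ ∀r.¬B)) unsat w.r.t. T
   all branches close; clash {C, ¬C} at x₀
2. Hence (F ⊓ D) ⊑ (C ⊔ ∃r.B): entailed.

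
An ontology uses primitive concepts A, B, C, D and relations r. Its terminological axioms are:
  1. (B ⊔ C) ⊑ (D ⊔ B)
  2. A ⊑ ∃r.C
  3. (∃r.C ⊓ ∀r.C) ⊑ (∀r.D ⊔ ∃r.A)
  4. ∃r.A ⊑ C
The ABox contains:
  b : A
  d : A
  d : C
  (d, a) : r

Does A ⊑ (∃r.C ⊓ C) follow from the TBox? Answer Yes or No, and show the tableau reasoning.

No

1. A ⊑ (∃r.C ⊓ C)  ⇔  (A ⊓ (∀r.¬C ⊔ ¬C)) unsat w.r.t. T
   apply at x₀: A⊑∃r.C
   open: L(x₀) ⊇ {A, ¬B, ¬C, ∀r.¬A, ∃r.C, …} (+ ∃-successors)
2. Hence A ⊑ (∃r.C ⊓ C): not entailed.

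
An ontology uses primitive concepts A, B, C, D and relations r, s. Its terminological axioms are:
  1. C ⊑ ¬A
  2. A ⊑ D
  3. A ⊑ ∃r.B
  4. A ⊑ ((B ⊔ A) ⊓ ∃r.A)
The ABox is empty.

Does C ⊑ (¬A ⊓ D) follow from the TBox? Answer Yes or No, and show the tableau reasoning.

1. C ⊑ (¬A ⊓ D)  ⇔  (C ⊓ (A ⊔ ¬D)) unsat w.r.t. T
   apply at x₀: C⊑¬A
   open: L(x₀) ⊇ {C, ¬A, ¬D}
2. Hence C ⊑ (¬A ⊓ D): not entailed.

No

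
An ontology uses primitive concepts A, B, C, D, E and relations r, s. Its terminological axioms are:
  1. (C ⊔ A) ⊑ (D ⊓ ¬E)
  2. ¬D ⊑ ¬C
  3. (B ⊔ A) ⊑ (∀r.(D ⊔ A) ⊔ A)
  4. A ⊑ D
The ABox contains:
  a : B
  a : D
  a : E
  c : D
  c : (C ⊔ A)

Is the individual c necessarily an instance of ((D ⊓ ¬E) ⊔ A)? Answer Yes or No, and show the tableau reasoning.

1. c : ((D ⊓ ¬E) ⊔ A)?  L(c) = {D, (C ⊔ A)} ∪ {((¬D ⊔ E) ⊓ ¬A)}
   clash {A, ¬A} at c — c ∈ ((D ⊓ ¬E) ⊔ A)
2. Hence c : ((D ⊓ ¬E) ⊔ A): entailed.

Yes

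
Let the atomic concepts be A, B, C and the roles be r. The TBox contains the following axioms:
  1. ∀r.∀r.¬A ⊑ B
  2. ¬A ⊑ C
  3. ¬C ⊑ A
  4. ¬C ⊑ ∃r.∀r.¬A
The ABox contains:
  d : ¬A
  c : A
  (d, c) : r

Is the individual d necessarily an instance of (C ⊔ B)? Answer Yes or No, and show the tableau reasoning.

1. d : (C ⊔ B)?  L(d) = {¬A} ∪ {(¬C ⊓ ¬B)}
   clash {C, ¬C} at d — d ∈ (C ⊔ B)
2. Hence d : (C ⊔ B): entailed.

Yes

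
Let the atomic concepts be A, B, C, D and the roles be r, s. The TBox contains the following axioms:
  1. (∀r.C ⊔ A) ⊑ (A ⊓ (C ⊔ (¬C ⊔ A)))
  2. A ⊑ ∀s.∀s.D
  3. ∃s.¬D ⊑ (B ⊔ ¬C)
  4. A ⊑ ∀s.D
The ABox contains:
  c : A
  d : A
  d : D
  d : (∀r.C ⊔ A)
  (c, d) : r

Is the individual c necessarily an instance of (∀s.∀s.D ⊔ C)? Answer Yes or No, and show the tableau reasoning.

Yes

1. c : (∀s.∀s.D ⊔ C)?  L(c) = {A} ∪ {(∃s.∃s.¬D ⊓ ¬C)}
   clash {D, ¬D} at an ∃-successor — c ∈ (∀s.∀s.D ⊔ C)
2. Hence c : (∀s.∀s.D ⊔ C): entailed.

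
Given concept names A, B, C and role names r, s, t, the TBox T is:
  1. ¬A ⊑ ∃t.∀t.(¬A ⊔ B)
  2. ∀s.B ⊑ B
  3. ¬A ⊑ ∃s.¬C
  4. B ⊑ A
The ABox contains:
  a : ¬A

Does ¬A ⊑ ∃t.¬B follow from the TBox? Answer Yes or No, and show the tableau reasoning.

1. ¬A ⊑ ∃t.¬B  ⇔  (¬A ⊓ ∀t.B) unsat w.r.t. T
   apply at x₀: ¬A⊑∃t.∀t.(¬A ⊔ B); ¬A⊑∃s.¬C
   open: L(x₀) ⊇ {¬A, ¬B, ∀t.B, ∃s.¬B, ∃s.¬C, …} (+ ∃-successors)
2. Hence ¬A ⊑ ∃t.¬B: not entailed.

No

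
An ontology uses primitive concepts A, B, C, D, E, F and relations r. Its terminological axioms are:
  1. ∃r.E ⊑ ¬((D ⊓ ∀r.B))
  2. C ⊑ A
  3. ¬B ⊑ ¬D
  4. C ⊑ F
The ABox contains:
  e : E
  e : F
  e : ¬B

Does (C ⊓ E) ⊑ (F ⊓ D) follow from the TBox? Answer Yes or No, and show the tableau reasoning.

1. (C ⊓ E) ⊑ (F ⊓ D)  ⇔  ((C ⊓ E) ⊓ (¬F ⊔ ¬D)) unsat w.r.t. T
   apply at x₀: C⊑A; C⊑F
   open: L(x₀) ⊇ {A, B, C, E, F, …}
2. Hence (C ⊓ E) ⊑ (F ⊓ D): not entailed.

No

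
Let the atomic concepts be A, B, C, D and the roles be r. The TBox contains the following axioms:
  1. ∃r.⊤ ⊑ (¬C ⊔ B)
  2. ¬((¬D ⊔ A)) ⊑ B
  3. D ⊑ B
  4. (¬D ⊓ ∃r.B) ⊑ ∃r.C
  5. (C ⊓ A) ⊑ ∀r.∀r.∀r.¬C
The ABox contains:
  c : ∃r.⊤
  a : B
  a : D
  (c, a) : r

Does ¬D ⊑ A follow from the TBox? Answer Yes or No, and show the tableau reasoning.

1. ¬D ⊑ A  ⇔  (¬D ⊓ ¬A) unsat w.r.t. T
   open: L(x₀) ⊇ {¬A, ¬D, ∀r.¬B, ∀r.⊥}
2. Hence ¬D ⊑ A: not entailed.

No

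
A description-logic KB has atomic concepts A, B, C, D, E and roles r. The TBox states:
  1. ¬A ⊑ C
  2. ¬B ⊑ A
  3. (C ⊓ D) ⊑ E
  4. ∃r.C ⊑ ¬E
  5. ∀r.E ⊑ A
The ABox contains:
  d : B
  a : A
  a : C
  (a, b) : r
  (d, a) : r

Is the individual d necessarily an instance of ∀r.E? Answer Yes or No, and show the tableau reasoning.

No

1. d : ∀r.E?  L(d) = {B} ∪ {∃r.¬E}
   open: L(d) ⊇ {A, B, ¬C, ¬E, ∃r.¬E} (+ ∃-successors) — d ∉ ∀r.E possible
2. Hence d : ∀r.E: not entailed.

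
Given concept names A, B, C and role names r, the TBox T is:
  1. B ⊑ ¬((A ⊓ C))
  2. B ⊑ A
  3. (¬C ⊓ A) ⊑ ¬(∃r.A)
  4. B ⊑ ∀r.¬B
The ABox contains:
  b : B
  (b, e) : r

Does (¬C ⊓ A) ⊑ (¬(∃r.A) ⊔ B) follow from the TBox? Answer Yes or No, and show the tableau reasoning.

Yes

1. (¬C ⊓ A) ⊑ (¬(∃r.A) ⊔ B)  ⇔  ((¬C ⊓ A) ⊓ (∃r.A ⊓ ¬B)) unsat w.r.t. T
   all branches close; clash {A, ¬A} at an ∃-successor
2. Hence (¬C ⊓ A) ⊑ (¬(∃r.A) ⊔ B): entailed.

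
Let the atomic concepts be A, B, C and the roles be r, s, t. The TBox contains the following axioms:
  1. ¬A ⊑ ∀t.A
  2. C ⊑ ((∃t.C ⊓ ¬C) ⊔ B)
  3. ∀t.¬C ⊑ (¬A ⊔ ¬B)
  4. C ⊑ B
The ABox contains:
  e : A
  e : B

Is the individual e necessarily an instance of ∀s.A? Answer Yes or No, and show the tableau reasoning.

No

1. e : ∀s.A?  L(e) = {A, B} ∪ {∃s.¬A}
   open: L(e) ⊇ {A, B, ¬C, ∃s.¬A, ∃t.C} (+ ∃-successors) — e ∉ ∀s.A possible
2. Hence e : ∀s.A: not entailed.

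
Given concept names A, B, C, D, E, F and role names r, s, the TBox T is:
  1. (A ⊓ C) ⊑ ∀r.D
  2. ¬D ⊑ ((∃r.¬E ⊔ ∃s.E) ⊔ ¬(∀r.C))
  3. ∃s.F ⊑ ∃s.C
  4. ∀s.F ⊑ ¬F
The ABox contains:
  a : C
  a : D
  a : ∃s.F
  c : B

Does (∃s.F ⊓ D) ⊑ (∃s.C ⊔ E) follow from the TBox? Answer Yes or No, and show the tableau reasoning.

1. (∃s.F ⊓ D) ⊑ (∃s.C ⊔ E)  ⇔  ((∃s.F ⊓ D) ⊓ (∀s.¬C ⊓ ¬E)) unsat w.r.t. T
   all branches close; clash {C, ¬C} at an ∃-successor
2. Hence (∃s.F ⊓ D) ⊑ (∃s.C ⊔ E): entailed.

Yes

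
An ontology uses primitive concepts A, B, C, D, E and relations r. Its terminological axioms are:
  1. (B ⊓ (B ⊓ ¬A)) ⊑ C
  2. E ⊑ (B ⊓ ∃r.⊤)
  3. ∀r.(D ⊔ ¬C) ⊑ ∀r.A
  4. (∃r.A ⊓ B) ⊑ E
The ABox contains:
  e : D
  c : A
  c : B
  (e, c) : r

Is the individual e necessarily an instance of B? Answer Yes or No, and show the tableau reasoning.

1. e : B?  L(e) = {D} ∪ {¬B}
   open: L(e) ⊇ {D, ¬B, ¬E, ∃r.(¬D ⊓ C)} (+ ∃-successors) — e ∉ B possible
2. Hence e : B: not entailed.

No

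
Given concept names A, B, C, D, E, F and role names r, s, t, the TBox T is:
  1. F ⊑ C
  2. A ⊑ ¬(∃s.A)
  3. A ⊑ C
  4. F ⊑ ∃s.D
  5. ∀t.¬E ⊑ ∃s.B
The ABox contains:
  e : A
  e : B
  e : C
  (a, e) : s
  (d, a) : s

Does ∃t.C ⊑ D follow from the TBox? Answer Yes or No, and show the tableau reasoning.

1. ∃t.C ⊑ D  ⇔  (∃t.C ⊓ ¬D) unsat w.r.t. T
   open: L(x₀) ⊇ {¬A, ¬D, ¬F, ∃t.C, ∃t.E} (+ ∃-successors)
2. Hence ∃t.C ⊑ D: not entailed.

No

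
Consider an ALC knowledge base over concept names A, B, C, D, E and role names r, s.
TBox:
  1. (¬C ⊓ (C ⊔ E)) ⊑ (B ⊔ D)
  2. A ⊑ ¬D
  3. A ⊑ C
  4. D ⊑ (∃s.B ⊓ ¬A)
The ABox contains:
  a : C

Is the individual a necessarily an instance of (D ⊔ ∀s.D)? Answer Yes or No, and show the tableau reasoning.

No

1. a : (D ⊔ ∀s.D)?  L(a) = {C} ∪ {(¬D ⊓ ∃s.¬D)}
   open: L(a) ⊇ {C, ¬D, ∃s.¬D} (+ ∃-successors) — a ∉ (D ⊔ ∀s.D) possible
2. Hence a : (D ⊔ ∀s.D): not entailed.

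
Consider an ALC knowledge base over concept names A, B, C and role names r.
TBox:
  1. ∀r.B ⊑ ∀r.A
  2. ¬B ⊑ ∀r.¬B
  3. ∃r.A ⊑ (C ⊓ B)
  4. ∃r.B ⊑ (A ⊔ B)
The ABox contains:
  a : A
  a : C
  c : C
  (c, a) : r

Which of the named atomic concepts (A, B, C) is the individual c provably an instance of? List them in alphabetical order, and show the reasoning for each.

{B, C}

1. c : A?  L(c) = {C} ∪ {¬A}
   open: L(c) ⊇ {B, C, ¬A, ∀r.¬B, ∃r.¬B} (+ ∃-successors) — c ∉ A possible
2. c : B?  L(c) = {C} ∪ {¬B}
   clash {B, ¬B} at c — c ∈ B
3. c : C?  L(c) = {C} ∪ {¬C}
   clash {C, ¬C} at c — c ∈ C
4. Entailed for c: {B, C}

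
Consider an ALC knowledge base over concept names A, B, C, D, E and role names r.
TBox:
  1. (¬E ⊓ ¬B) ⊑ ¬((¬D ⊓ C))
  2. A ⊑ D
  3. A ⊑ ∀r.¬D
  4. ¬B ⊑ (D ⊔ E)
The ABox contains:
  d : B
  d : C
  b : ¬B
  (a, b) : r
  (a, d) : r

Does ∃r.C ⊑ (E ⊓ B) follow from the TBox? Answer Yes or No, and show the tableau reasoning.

1. ∃r.C ⊑ (E ⊓ B)  ⇔  (∃r.C ⊓ (¬E ⊔ ¬B)) unsat w.r.t. T
   open: L(x₀) ⊇ {B, ¬A, ¬E, ∃r.C} (+ ∃-successors)
2. Hence ∃r.C ⊑ (E ⊓ B): not entailed.

No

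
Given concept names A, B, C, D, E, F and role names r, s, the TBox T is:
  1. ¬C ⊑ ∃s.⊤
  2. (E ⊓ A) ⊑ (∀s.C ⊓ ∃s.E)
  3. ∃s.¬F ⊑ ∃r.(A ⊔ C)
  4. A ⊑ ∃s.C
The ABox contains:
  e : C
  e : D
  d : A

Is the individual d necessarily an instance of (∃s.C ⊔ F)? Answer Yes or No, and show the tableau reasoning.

Yes

1. d : (∃s.C ⊔ F)?  L(d) = {A} ∪ {(∀s.¬C ⊓ ¬F)}
   clash {C, ¬C} at an ∃-successor — d ∈ (∃s.C ⊔ F)
2. Hence d : (∃s.C ⊔ F): entailed.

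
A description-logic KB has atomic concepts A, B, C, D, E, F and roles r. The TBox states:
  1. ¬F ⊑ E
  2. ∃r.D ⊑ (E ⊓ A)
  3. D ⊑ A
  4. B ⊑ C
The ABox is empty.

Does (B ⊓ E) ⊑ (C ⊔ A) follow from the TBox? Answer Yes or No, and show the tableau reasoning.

1. (B ⊓ E) ⊑ (C ⊔ A)  ⇔  ((B ⊓ E) ⊓ (¬C ⊓ ¬A)) unsat w.r.t. T
   all branches close; clash {C, ¬C} at x₀
2. Hence (B ⊓ E) ⊑ (C ⊔ A): entailed.

Yes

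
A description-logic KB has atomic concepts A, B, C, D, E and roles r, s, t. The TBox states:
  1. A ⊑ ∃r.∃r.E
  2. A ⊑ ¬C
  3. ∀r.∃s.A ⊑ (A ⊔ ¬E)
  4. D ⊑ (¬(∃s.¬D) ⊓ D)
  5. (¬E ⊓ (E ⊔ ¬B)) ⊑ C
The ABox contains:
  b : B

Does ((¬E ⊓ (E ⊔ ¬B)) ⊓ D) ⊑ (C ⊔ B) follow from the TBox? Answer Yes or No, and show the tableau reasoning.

1. ((¬E ⊓ (E ⊔ ¬B)) ⊓ D) ⊑ (C ⊔ B)  ⇔  (((¬E ⊓ (E ⊔ ¬B)) ⊓ D) ⊓ (¬C ⊓ ¬B)) unsat w.r.t. T
   all branches close; clash {C, ¬C} at x₀
2. Hence ((¬E ⊓ (E ⊔ ¬B)) ⊓ D) ⊑ (C ⊔ B): entailed.

Yes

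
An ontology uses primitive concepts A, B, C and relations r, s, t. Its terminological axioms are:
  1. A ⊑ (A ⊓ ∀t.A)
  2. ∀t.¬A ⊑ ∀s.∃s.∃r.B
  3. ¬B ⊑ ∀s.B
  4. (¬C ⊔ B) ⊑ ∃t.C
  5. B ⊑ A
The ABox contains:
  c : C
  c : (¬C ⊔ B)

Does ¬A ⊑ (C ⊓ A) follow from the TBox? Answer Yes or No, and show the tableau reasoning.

1. ¬A ⊑ (C ⊓ A)  ⇔  (¬A ⊓ (¬C ⊔ ¬A)) unsat w.r.t. T
   open: L(x₀) ⊇ {C, ¬A, ¬B, ∀s.B, ∃t.A} (+ ∃-successors)
2. Hence ¬A ⊑ (C ⊓ A): not entailed.

No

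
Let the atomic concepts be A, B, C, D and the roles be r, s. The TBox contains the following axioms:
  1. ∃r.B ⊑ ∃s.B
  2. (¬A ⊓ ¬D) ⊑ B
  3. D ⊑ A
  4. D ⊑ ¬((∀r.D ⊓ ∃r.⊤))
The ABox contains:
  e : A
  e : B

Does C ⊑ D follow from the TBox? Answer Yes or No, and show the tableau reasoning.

1. C ⊑ D  ⇔  (C ⊓ ¬D) unsat w.r.t. T
   open: L(x₀) ⊇ {A, C, ¬D, ∀r.¬B}
2. Hence C ⊑ D: not entailed.

No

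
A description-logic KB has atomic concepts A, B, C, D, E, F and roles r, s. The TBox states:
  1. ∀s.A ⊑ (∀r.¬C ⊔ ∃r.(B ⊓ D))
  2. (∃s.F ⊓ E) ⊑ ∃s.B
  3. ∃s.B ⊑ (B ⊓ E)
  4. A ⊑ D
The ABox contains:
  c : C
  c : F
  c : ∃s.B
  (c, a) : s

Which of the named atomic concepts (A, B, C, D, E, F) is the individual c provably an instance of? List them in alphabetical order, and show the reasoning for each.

{B, C, E, F}

1. c : A?  L(c) = {C, F, ∃s.B} ∪ {¬A}
   apply at c: ∃s.B⊑(B ⊓ E)
   open: L(c) ⊇ {B, C, E, F, ¬A, …} (+ ∃-successors) — c ∉ A possible
2. c : B?  L(c) = {C, F, ∃s.B} ∪ {¬B}
   clash {B, ¬B} at c — c ∈ B
3. c : C?  L(c) = {C, F, ∃s.B} ∪ {¬C}
   clash {C, ¬C} at c — c ∈ C
4. c : D?  L(c) = {C, F, ∃s.B} ∪ {¬D}
   apply at c: ∃s.B⊑(B ⊓ E)
   open: L(c) ⊇ {B, C, E, F, ¬A, …} (+ ∃-successors) — c ∉ D possible
5. c : E?  L(c) = {C, F, ∃s.B} ∪ {¬E}
   clash {E, ¬E} at c — c ∈ E
6. c : F?  L(c) = {C, F, ∃s.B} ∪ {¬F}
   clash {F, ¬F} at c — c ∈ F
7. Entailed for c: {B, C, E, F}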